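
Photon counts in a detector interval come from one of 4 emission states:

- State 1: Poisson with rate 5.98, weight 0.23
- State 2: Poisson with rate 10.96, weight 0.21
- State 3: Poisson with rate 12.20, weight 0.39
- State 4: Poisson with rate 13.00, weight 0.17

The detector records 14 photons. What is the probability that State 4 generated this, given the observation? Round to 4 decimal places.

Posterior ∝ prior × likelihood, so P(k | x) ∝ π_k f_k(x); normalise over all components.
Evaluate each component's likelihood at the observed value:
  p_1 = e^(−5.98)·5.98^14/14! = 0.00216934
  p_2 = e^(−10.96)·10.96^14/14! = 0.0719568
  p_3 = e^(−12.20)·12.20^14/14! = 0.0933763
  p_4 = e^(−13.00)·13.00^14/14! = 0.102087
Multiply by the mixture weights:
  π_1·p_1 = 0.23 × 0.00216934 = 0.000498948
  π_2·p_2 = 0.21 × 0.0719568 = 0.0151109
  π_3·p_3 = 0.39 × 0.0933763 = 0.0364168
  π_4·p_4 = 0.17 × 0.102087 = 0.0173548
Marginal: 0.000498948 + 0.0151109 + 0.0364168 + 0.0173548 = 0.0693814
P(State 4 | data) ≈ 0.2501

0.2501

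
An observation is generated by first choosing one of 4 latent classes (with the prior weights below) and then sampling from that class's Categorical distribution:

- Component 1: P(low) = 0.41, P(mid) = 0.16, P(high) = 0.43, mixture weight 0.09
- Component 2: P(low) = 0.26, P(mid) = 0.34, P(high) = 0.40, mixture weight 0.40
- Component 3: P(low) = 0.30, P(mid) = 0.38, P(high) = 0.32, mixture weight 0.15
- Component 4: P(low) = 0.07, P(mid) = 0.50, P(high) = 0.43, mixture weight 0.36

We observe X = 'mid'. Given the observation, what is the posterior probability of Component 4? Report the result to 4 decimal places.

0.4646

By Bayes' theorem, P(k | x) = π_k f_k(x) / Σ_j π_j f_j(x).
Component likelihoods at x = 'mid':
  p_1 = 0.16
  p_2 = 0.34
  p_3 = 0.38
  p_4 = 0.5
Prior × likelihood for each component:
  π_1·p_1 = 0.09 × 0.16 = 0.0144
  π_2·p_2 = 0.40 × 0.34 = 0.136
  π_3·p_3 = 0.15 × 0.38 = 0.057
  π_4·p_4 = 0.36 × 0.5 = 0.18
Sum: 0.0144 + 0.136 + 0.057 + 0.18 = 0.3874
Responsibility of Component 4: 0.18 / 0.3874 ≈ 0.4646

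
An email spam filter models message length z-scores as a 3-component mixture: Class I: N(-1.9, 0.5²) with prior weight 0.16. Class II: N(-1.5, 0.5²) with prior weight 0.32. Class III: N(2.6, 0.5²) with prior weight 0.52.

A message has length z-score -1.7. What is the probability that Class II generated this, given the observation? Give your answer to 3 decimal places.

The responsibility of component k is P(Z=k) f_k(x) divided by Σ_j P(Z=j) f_j(x).
Component likelihoods at x = -1.7:
  p_I = (1/(0.5·√(2π)))·exp(−(-1.7−-1.9)²/(2·0.5²)) = 0.797885·exp(-0.08000) = 0.73654
  p_II = (1/(0.5·√(2π)))·exp(−(-1.7−-1.5)²/(2·0.5²)) = 0.797885·exp(-0.08000) = 0.73654
  p_III = (1/(0.5·√(2π)))·exp(−(-1.7−2.6)²/(2·0.5²)) = 0.797885·exp(-36.98000) = 6.94593e-17
Multiply by the mixture weights:
  P(Z=I)·p_I = 0.16 × 0.73654 = 0.117846
  P(Z=II)·p_II = 0.32 × 0.73654 = 0.235693
  P(Z=III)·p_III = 0.52 × 6.94593e-17 = 3.61188e-17
Sum: 0.117846 + 0.235693 + 3.61188e-17 = 0.353539
Responsibility of Class II: 0.235693 / 0.353539 ≈ 0.667

0.667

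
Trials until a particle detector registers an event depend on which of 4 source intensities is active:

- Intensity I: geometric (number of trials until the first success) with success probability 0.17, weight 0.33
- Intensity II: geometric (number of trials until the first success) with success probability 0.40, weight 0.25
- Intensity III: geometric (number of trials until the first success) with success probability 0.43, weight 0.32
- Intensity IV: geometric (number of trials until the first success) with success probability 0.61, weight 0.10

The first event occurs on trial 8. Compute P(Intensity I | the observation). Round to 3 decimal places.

Apply Bayes' rule: the posterior for each component is proportional to its prior times its likelihood at x.
Evaluate each component's likelihood at the observed value:
  L_I = 0.17·(1−0.17)^7 = 0.17·0.271361 = 0.0461313
  L_II = 0.40·(1−0.40)^7 = 0.40·0.0279936 = 0.0111974
  L_III = 0.43·(1−0.43)^7 = 0.43·0.019549 = 0.00840606
  L_IV = 0.61·(1−0.61)^7 = 0.61·0.00137231 = 0.000837109
Multiply by the mixture weights:
  π_I·L_I = 0.33 × 0.0461313 = 0.0152233
  π_II·L_II = 0.25 × 0.0111974 = 0.00279936
  π_III·L_III = 0.32 × 0.00840606 = 0.00268994
  π_IV·L_IV = 0.10 × 0.000837109 = 8.37109e-05
Marginal: 0.0152233 + 0.00279936 + 0.00268994 + 8.37109e-05 = 0.0207963
P(Intensity I | 8) ≈ 0.732

0.732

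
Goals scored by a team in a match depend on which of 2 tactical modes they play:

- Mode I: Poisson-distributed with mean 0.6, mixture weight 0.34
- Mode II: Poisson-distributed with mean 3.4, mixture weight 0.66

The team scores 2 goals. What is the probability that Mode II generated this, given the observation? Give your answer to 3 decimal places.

The responsibility of component k is w_k f_k(x) divided by Σ_j w_j f_j(x).
Poisson probabilities:
  f_I = e^(−0.6)·0.6^2/2! = 0.0987861
  f_II = e^(−3.4)·3.4^2/2! = 0.192898
Multiply by the mixture weights:
  w_I·f_I = 0.34 × 0.0987861 = 0.0335873
  w_II·f_II = 0.66 × 0.192898 = 0.127312
Denominator: 0.0335873 + 0.127312 = 0.1609
P(Mode II | data) = 0.127312 / 0.1609 ≈ 0.791

0.791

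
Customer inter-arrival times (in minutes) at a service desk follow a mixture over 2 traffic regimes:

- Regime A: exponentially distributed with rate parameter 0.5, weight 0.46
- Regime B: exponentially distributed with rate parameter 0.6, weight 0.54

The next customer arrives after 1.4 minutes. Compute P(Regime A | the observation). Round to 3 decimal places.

Apply Bayes' rule: the posterior for each component is proportional to its prior times its likelihood at x.
Component likelihoods at x = 1.4 minutes:
  p_A = 0.5·e^(−0.5·1.4) = 0.5·e^(−0.7000) = 0.248293
  p_B = 0.6·e^(−0.6·1.4) = 0.6·e^(−0.8400) = 0.259026
Multiply by the mixture weights:
  π_A·p_A = 0.46 × 0.248293 = 0.114215
  π_B·p_B = 0.54 × 0.259026 = 0.139874
Evidence: 0.114215 + 0.139874 = 0.254089
P(Regime A | the observation) = 0.114215 / 0.254089 ≈ 0.450

0.450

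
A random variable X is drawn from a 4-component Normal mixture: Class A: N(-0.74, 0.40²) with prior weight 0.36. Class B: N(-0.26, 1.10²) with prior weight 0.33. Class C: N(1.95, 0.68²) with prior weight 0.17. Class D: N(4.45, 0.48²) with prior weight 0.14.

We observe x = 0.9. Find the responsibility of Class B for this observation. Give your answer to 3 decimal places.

P(component k | x) = P(Z=k)·f_k(x) / marginal(x), where marginal(x) = Σ_j P(Z=j)·f_j(x).
Evaluate each component's likelihood at the observed value:
  f_A = (1/(0.40·√(2π)))·exp(−(0.9−-0.74)²/(2·0.40²)) = 0.997356·exp(-8.40500) = 0.000223154
  f_B = (1/(1.10·√(2π)))·exp(−(0.9−-0.26)²/(2·1.10²)) = 0.362675·exp(-0.55603) = 0.207987
  f_C = (1/(0.68·√(2π)))·exp(−(0.9−1.95)²/(2·0.68²)) = 0.586680·exp(-1.19215) = 0.178097
  f_D = (1/(0.48·√(2π)))·exp(−(0.9−4.45)²/(2·0.48²)) = 0.831130·exp(-27.34918) = 1.10172e-12
Unnormalised posteriors:
  P(Z=A)·f_A = 0.36 × 0.000223154 = 8.03355e-05
  P(Z=B)·f_B = 0.33 × 0.207987 = 0.0686356
  P(Z=C)·f_C = 0.17 × 0.178097 = 0.0302765
  P(Z=D)·f_D = 0.14 × 1.10172e-12 = 1.54241e-13
Denominator: 8.03355e-05 + 0.0686356 + 0.0302765 + 1.54241e-13 = 0.0989924
So the posterior for Class B is 0.0686356 / 0.0989924 ≈ 0.693.

0.693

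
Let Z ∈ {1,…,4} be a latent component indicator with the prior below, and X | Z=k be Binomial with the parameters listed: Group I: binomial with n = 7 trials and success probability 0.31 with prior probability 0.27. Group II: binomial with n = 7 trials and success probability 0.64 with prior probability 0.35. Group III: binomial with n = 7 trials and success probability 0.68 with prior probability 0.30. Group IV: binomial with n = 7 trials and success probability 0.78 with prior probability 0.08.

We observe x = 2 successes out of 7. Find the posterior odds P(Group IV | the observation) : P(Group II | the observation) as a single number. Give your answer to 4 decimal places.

0.0289

Posterior odds = (π_i f_i(x)) / (π_j f_j(x)); the normalising sum cancels.
Evaluate each component's likelihood at the observed value:
  f_I = C(7,2)·0.31^2·0.69^5 = 21·0.0961·0.156403 = 0.315637
  f_II = C(7,2)·0.64^2·0.36^5 = 21·0.4096·0.00604662 = 0.0520106
  f_III = C(7,2)·0.68^2·0.32^5 = 21·0.4624·0.00335544 = 0.0325827
  f_IV = C(7,2)·0.78^2·0.22^5 = 21·0.6084·0.000515363 = 0.00658449
0.000526759 / 0.0182037 ≈ 0.0289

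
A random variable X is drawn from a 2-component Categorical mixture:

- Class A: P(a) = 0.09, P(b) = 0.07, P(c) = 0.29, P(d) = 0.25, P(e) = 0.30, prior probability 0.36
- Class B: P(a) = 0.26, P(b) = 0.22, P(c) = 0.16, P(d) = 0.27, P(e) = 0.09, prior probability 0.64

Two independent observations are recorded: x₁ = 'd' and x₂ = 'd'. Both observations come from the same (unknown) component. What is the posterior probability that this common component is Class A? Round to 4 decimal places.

By Bayes' theorem, P(k | x) = w_k f_k(x) / Σ_j w_j f_j(x).
Since both observations come from the same component, the likelihood for component k is f_k(x₁)·f_k(x₂).
  f_A = [P(d | comp) = 0.25] × [0.25] = 0.0625
  f_B = [P(d | comp) = 0.27] × [0.27] = 0.0729
Prior × likelihood for each component:
  w_A·f_A = 0.36 × 0.0625 = 0.0225
  w_B·f_B = 0.64 × 0.0729 = 0.046656
Marginal: 0.0225 + 0.046656 = 0.069156
Responsibility of Class A: 0.0225 / 0.069156 ≈ 0.3254

0.3254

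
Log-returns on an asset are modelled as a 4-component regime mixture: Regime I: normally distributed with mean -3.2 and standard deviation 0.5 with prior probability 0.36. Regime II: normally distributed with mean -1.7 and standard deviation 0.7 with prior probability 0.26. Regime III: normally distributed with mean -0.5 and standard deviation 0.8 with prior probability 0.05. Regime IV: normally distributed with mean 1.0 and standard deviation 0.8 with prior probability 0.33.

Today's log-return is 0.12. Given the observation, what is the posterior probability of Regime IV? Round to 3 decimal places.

Apply Bayes' rule: the posterior for each component is proportional to its prior times its likelihood at x.
Component likelihoods at x = 0.12:
  p_I = 2.12816e-10
  p_II = 0.0194042
  p_III = 0.369314
  p_IV = 0.272315
Unnormalised posteriors:
  w_I·p_I = 0.36 × 2.12816e-10 = 7.66139e-11
  w_II·p_II = 0.26 × 0.0194042 = 0.0050451
  w_III·p_III = 0.05 × 0.369314 = 0.0184657
  w_IV·p_IV = 0.33 × 0.272315 = 0.089864
Normaliser: 7.66139e-11 + 0.0050451 + 0.0184657 + 0.089864 = 0.113375
So the posterior for Regime IV is 0.089864 / 0.113375 ≈ 0.793.

0.793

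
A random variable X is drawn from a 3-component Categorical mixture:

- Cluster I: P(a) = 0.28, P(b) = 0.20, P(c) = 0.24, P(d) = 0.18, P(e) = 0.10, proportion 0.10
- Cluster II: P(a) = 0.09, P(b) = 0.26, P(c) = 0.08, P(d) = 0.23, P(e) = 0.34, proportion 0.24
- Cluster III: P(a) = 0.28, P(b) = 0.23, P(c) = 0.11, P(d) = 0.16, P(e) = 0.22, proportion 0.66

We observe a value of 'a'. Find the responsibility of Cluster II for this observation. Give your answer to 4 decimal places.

The responsibility of component k is P(Z=k) f_k(x) divided by Σ_j P(Z=j) f_j(x).
Component likelihoods at x = 'a':
  L_I = P(a | comp) = 0.28
  L_II = P(a | comp) = 0.09
  L_III = P(a | comp) = 0.28
Prior × likelihood for each component:
  P(Z=I)·L_I = 0.10 × 0.28 = 0.028
  P(Z=II)·L_II = 0.24 × 0.09 = 0.0216
  P(Z=III)·L_III = 0.66 × 0.28 = 0.1848
Evidence: 0.028 + 0.0216 + 0.1848 = 0.2344
P(Cluster II | the observation) = 0.0216 / 0.2344 ≈ 0.0922

0.0922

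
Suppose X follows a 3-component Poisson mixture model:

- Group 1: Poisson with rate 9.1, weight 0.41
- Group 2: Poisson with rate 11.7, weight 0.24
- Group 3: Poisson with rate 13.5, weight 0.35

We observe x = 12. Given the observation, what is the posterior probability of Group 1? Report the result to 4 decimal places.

0.3249

Posterior ∝ prior × likelihood, so P(k | x) ∝ P(Z=k) f_k(x); normalise over all components.
Evaluate each component's likelihood at the observed value:
  p_1 = e^(−9.1)·9.1^12/12! = 0.0751761
  p_2 = e^(−11.7)·11.7^12/12! = 0.113933
  p_3 = e^(−13.5)·13.5^12/12! = 0.10488
Weight by the priors:
  P(Z=1)·p_1 = 0.41 × 0.0751761 = 0.0308222
  P(Z=2)·p_2 = 0.24 × 0.113933 = 0.0273438
  P(Z=3)·p_3 = 0.35 × 0.10488 = 0.036708
Sum: 0.0308222 + 0.0273438 + 0.036708 = 0.094874
So the posterior for Group 1 is 0.0308222 / 0.094874 ≈ 0.3249.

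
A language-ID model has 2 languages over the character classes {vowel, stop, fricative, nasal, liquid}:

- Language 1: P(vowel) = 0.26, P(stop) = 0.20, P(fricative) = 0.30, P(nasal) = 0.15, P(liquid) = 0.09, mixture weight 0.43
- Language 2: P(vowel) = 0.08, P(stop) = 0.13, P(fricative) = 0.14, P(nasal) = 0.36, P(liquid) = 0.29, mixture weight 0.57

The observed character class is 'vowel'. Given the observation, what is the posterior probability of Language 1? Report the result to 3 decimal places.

0.710

P(component k | x) = P(Z=k)·f_k(x) / marginal(x), where marginal(x) = Σ_j P(Z=j)·f_j(x).
Component likelihoods at x = 'vowel':
  L_1 = 0.26
  L_2 = 0.08
Weight by the priors:
  P(Z=1)·L_1 = 0.43 × 0.26 = 0.1118
  P(Z=2)·L_2 = 0.57 × 0.08 = 0.0456
Marginal: 0.1118 + 0.0456 = 0.1574
P(Language 1 | data) ≈ 0.710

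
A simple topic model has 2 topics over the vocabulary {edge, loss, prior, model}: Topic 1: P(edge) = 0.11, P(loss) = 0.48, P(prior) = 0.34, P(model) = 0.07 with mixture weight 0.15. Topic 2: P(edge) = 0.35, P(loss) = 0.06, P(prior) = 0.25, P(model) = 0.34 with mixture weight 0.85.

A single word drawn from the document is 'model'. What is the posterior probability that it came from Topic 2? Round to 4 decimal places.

Posterior ∝ prior × likelihood, so P(k | x) ∝ P(Z=k) f_k(x); normalise over all components.
Evaluate each component's likelihood at the observed value:
  L_1 = P(model | comp) = 0.07
  L_2 = P(model | comp) = 0.34
Prior × likelihood for each component:
  P(Z=1)·L_1 = 0.15 × 0.07 = 0.0105
  P(Z=2)·L_2 = 0.85 × 0.34 = 0.289
Sum: 0.0105 + 0.289 = 0.2995
Responsibility of Topic 2: 0.289 / 0.2995 ≈ 0.9649

0.9649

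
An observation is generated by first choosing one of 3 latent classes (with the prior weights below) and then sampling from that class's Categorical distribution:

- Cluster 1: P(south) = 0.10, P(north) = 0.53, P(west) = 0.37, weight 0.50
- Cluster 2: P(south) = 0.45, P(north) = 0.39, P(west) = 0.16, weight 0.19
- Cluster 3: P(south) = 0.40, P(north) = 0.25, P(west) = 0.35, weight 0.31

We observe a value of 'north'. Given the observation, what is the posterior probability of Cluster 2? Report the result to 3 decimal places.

The responsibility of component k is P(Z=k) f_k(x) divided by Σ_j P(Z=j) f_j(x).
Categorical probabilities:
  L_1 = 0.53
  L_2 = 0.39
  L_3 = 0.25
Weight by the priors:
  P(Z=1)·L_1 = 0.50 × 0.53 = 0.265
  P(Z=2)·L_2 = 0.19 × 0.39 = 0.0741
  P(Z=3)·L_3 = 0.31 × 0.25 = 0.0775
Evidence: 0.265 + 0.0741 + 0.0775 = 0.4166
P(Cluster 2 | 'north') ≈ 0.178

0.178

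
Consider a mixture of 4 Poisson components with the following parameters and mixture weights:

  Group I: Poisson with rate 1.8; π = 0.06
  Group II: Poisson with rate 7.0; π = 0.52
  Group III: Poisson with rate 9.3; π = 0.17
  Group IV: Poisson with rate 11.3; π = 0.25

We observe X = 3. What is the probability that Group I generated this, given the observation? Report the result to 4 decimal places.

By Bayes' theorem, P(k | x) = π_k f_k(x) / Σ_j π_j f_j(x).
Component likelihoods at x = 3:
  p_I = e^(−1.8)·1.8^3/3! = 0.160671
  p_II = e^(−7.0)·7.0^3/3! = 0.0521293
  p_III = e^(−9.3)·9.3^3/3! = 0.0122563
  p_IV = e^(−11.3)·11.3^3/3! = 0.00297548
Multiply by the mixture weights:
  π_I·p_I = 0.06 × 0.160671 = 0.00964023
  π_II·p_II = 0.52 × 0.0521293 = 0.0271072
  π_III·p_III = 0.17 × 0.0122563 = 0.00208357
  π_IV·p_IV = 0.25 × 0.00297548 = 0.000743869
Evidence: 0.00964023 + 0.0271072 + 0.00208357 + 0.000743869 = 0.0395749
So the posterior for Group I is 0.00964023 / 0.0395749 ≈ 0.2436.

0.2436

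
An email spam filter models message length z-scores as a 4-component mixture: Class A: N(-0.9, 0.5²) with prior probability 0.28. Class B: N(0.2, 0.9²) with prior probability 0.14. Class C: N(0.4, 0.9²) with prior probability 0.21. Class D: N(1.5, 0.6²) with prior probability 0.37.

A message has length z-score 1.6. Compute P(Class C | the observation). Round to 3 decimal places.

0.128

By Bayes' theorem, P(k | x) = π_k f_k(x) / Σ_j π_j f_j(x).
Evaluate each component's likelihood at the observed value:
  p_A = 2.97344e-06
  p_B = 0.132198
  p_C = 0.182233
  p_D = 0.655733
Prior × likelihood for each component:
  π_A·p_A = 0.28 × 2.97344e-06 = 8.32563e-07
  π_B·p_B = 0.14 × 0.132198 = 0.0185077
  π_C·p_C = 0.21 × 0.182233 = 0.038269
  π_D·p_D = 0.37 × 0.655733 = 0.242621
Denominator: 8.32563e-07 + 0.0185077 + 0.038269 + 0.242621 = 0.299399
P(Class C | data) ≈ 0.128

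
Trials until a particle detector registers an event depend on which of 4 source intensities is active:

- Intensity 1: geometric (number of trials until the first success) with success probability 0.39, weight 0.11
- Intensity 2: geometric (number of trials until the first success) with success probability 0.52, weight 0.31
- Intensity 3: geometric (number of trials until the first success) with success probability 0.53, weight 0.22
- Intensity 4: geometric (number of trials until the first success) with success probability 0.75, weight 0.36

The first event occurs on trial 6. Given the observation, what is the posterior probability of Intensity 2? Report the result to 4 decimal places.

0.3850

Apply Bayes' rule: the posterior for each component is proportional to its prior times its likelihood at x.
Geometric probabilities:
  L_1 = 0.39·(1−0.39)^5 = 0.39·0.0844596 = 0.0329393
  L_2 = 0.52·(1−0.52)^5 = 0.52·0.0254804 = 0.0132498
  L_3 = 0.53·(1−0.53)^5 = 0.53·0.0229345 = 0.0121553
  L_4 = 0.75·(1−0.75)^5 = 0.75·0.000976562 = 0.000732422
Weight by the priors:
  P(Z=1)·L_1 = 0.11 × 0.0329393 = 0.00362332
  P(Z=2)·L_2 = 0.31 × 0.0132498 = 0.00410744
  P(Z=3)·L_3 = 0.22 × 0.0121553 = 0.00267416
  P(Z=4)·L_4 = 0.36 × 0.000732422 = 0.000263672
Denominator: 0.00362332 + 0.00410744 + 0.00267416 + 0.000263672 = 0.0106686
P(Intensity 2 | 6) ≈ 0.3850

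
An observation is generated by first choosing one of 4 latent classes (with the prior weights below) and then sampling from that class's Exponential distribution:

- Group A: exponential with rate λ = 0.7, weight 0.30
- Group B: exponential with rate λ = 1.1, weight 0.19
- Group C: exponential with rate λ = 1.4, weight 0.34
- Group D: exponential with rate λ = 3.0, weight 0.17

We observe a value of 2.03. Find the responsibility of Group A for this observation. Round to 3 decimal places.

The responsibility of component k is P(Z=k) f_k(x) divided by Σ_j P(Z=j) f_j(x).
Exponential densities:
  f_A = 0.169031
  f_B = 0.117927
  f_C = 0.0816325
  f_D = 0.00679623
Weight by the priors:
  P(Z=A)·f_A = 0.30 × 0.169031 = 0.0507092
  P(Z=B)·f_B = 0.19 × 0.117927 = 0.0224061
  P(Z=C)·f_C = 0.34 × 0.0816325 = 0.0277551
  P(Z=D)·f_D = 0.17 × 0.00679623 = 0.00115536
Normaliser: 0.0507092 + 0.0224061 + 0.0277551 + 0.00115536 = 0.102026
Responsibility of Group A: 0.0507092 / 0.102026 ≈ 0.497

0.497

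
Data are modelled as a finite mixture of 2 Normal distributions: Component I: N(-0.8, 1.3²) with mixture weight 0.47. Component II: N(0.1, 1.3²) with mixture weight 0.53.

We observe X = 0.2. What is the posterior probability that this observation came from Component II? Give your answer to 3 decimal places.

0.602

The responsibility of component k is P(Z=k) f_k(x) divided by Σ_j P(Z=j) f_j(x).
Component likelihoods at x = 0.2:
  L_I = 0.228285
  L_II = 0.305972
Multiply by the mixture weights:
  P(Z=I)·L_I = 0.47 × 0.228285 = 0.107294
  P(Z=II)·L_II = 0.53 × 0.305972 = 0.162165
Normaliser: 0.107294 + 0.162165 = 0.269459
Responsibility of Component II: 0.162165 / 0.269459 ≈ 0.602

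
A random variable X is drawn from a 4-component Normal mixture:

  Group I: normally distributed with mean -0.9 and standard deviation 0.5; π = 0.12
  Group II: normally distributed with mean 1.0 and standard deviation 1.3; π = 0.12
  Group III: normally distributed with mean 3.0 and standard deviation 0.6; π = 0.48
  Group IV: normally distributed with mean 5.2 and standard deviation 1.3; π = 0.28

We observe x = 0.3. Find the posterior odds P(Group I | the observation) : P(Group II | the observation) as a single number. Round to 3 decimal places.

Since P(k|x) ∝ π_k f_k(x), the posterior odds are π_i f_i(x) / (π_j f_j(x)).
Normal densities:
  L_I = (1/(0.5·√(2π)))·exp(−(0.3−-0.9)²/(2·0.5²)) = 0.797885·exp(-2.88000) = 0.0447891
  L_II = (1/(1.3·√(2π)))·exp(−(0.3−1.0)²/(2·1.3²)) = 0.306879·exp(-0.14497) = 0.265465
  L_III = (1/(0.6·√(2π)))·exp(−(0.3−3.0)²/(2·0.6²)) = 0.664904·exp(-10.12500) = 2.66396e-05
  L_IV = (1/(1.3·√(2π)))·exp(−(0.3−5.2)²/(2·1.3²)) = 0.306879·exp(-7.10355) = 0.00025231
Posterior odds = (π_I·L_I) / (π_II·L_II) = (0.12·0.0447891) / (0.12·0.265465) = 0.00537469 / 0.0318558 ≈ 0.169

0.169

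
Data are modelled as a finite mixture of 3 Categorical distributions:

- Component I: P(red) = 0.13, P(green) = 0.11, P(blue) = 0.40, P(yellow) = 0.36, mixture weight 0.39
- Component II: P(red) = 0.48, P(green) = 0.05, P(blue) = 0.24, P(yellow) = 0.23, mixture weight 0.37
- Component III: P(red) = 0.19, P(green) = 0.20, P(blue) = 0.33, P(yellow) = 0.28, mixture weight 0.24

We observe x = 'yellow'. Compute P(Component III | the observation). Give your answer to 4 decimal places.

0.2296

By Bayes' theorem, P(k | x) = π_k f_k(x) / Σ_j π_j f_j(x).
Component likelihoods at x = 'yellow':
  p_I = P(yellow | comp) = 0.36
  p_II = P(yellow | comp) = 0.23
  p_III = P(yellow | comp) = 0.28
Unnormalised posteriors:
  π_I·p_I = 0.39 × 0.36 = 0.1404
  π_II·p_II = 0.37 × 0.23 = 0.0851
  π_III·p_III = 0.24 × 0.28 = 0.0672
Normaliser: 0.1404 + 0.0851 + 0.0672 = 0.2927
P(Component III | x) ≈ 0.2296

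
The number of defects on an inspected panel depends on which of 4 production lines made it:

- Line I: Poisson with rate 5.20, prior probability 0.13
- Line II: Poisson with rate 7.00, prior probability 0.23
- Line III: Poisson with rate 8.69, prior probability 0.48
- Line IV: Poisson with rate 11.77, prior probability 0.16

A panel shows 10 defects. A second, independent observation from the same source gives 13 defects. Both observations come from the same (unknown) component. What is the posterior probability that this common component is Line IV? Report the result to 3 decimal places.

0.407

Apply Bayes' rule: the posterior for each component is proportional to its prior times its likelihood at x.
Since both observations come from the same component, the likelihood for component k is f_k(x₁)·f_k(x₂).
  L_I = [0.0219755] × [0.00180066] = 3.95704e-05
  L_II = [0.0709833] × [0.0141884] = 0.00100714
  L_III = [0.113872] × [0.0435469] = 0.00495876
  L_IV = [0.108732] × [0.103316] = 0.0112337
Prior × likelihood for each component:
  π_I·L_I = 0.13 × 3.95704e-05 = 5.14416e-06
  π_II·L_II = 0.23 × 0.00100714 = 0.000231642
  π_III·L_III = 0.48 × 0.00495876 = 0.00238021
  π_IV·L_IV = 0.16 × 0.0112337 = 0.00179739
Sum: 5.14416e-06 + 0.000231642 + 0.00238021 + 0.00179739 = 0.00441439
P(Line IV | x₁,x₂) = 0.00179739 / 0.00441439 ≈ 0.407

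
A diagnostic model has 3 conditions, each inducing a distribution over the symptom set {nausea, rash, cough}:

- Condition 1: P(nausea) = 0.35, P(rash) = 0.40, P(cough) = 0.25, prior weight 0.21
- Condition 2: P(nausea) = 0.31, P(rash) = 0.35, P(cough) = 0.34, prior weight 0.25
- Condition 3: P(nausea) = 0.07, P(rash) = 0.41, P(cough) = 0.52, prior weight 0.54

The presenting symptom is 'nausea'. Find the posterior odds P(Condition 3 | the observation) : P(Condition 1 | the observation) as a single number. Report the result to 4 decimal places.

0.5143

Since P(k|x) ∝ π_k f_k(x), the posterior odds are π_i f_i(x) / (π_j f_j(x)).
Categorical probabilities:
  L_1 = P(nausea | comp) = 0.35
  L_2 = P(nausea | comp) = 0.31
  L_3 = P(nausea | comp) = 0.07
0.0378 / 0.0735 ≈ 0.5143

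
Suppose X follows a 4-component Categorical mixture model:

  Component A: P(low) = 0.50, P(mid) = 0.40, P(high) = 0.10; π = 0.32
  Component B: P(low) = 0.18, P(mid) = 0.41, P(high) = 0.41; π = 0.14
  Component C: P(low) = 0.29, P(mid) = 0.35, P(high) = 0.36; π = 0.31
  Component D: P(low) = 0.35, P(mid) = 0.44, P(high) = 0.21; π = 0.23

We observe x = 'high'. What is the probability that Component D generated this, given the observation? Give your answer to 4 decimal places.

0.1937

Posterior ∝ prior × likelihood, so P(k | x) ∝ P(Z=k) f_k(x); normalise over all components.
Evaluate each component's likelihood at the observed value:
  f_A = P(high | comp) = 0.10
  f_B = P(high | comp) = 0.41
  f_C = P(high | comp) = 0.36
  f_D = P(high | comp) = 0.21
Unnormalised posteriors:
  P(Z=A)·f_A = 0.32 × 0.1 = 0.032
  P(Z=B)·f_B = 0.14 × 0.41 = 0.0574
  P(Z=C)·f_C = 0.31 × 0.36 = 0.1116
  P(Z=D)·f_D = 0.23 × 0.21 = 0.0483
Denominator: 0.032 + 0.0574 + 0.1116 + 0.0483 = 0.2493
So the posterior for Component D is 0.0483 / 0.2493 ≈ 0.1937.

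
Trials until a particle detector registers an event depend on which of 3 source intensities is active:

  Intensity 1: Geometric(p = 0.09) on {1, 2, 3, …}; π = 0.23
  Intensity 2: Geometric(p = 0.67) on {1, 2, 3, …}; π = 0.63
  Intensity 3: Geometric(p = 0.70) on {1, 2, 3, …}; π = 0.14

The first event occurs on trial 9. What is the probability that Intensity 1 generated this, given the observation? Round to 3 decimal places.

0.993

The responsibility of component k is π_k f_k(x) divided by Σ_j π_j f_j(x).
Component likelihoods at x = 9:
  p_1 = 0.0423227
  p_2 = 9.42294e-05
  p_3 = 4.5927e-05
Weight by the priors:
  π_1·p_1 = 0.23 × 0.0423227 = 0.00973423
  π_2·p_2 = 0.63 × 9.42294e-05 = 5.93645e-05
  π_3·p_3 = 0.14 × 4.5927e-05 = 6.42978e-06
Marginal: 0.00973423 + 5.93645e-05 + 6.42978e-06 = 0.00980002
P(Intensity 1 | data) = 0.00973423 / 0.00980002 ≈ 0.993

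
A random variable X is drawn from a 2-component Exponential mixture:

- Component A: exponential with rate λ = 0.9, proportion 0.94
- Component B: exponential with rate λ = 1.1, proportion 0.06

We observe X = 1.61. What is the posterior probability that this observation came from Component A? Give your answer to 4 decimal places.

0.9465

The responsibility of component k is π_k f_k(x) divided by Σ_j π_j f_j(x).
Component likelihoods at x = 1.61:
  f_A = 0.9·e^(−0.9·1.61) = 0.9·e^(−1.4490) = 0.211324
  f_B = 1.1·e^(−1.1·1.61) = 1.1·e^(−1.7710) = 0.187179
Weight by the priors:
  π_A·f_A = 0.94 × 0.211324 = 0.198645
  π_B·f_B = 0.06 × 0.187179 = 0.0112307
Denominator: 0.198645 + 0.0112307 = 0.209876
Responsibility of Component A: 0.198645 / 0.209876 ≈ 0.9465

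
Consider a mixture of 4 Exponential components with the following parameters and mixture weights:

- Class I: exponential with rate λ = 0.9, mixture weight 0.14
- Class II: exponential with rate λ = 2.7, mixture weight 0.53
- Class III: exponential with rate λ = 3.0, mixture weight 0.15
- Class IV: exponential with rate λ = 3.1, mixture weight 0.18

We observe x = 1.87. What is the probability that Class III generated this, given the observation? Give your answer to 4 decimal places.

The responsibility of component k is π_k f_k(x) divided by Σ_j π_j f_j(x).
Exponential densities:
  p_I = 0.9·e^(−0.9·1.87) = 0.9·e^(−1.6830) = 0.167234
  p_II = 2.7·e^(−2.7·1.87) = 2.7·e^(−5.0490) = 0.0173225
  p_III = 3.0·e^(−3.0·1.87) = 3.0·e^(−5.6100) = 0.0109832
  p_IV = 3.1·e^(−3.1·1.87) = 3.1·e^(−5.7970) = 0.00941362
Prior × likelihood for each component:
  π_I·p_I = 0.14 × 0.167234 = 0.0234128
  π_II·p_II = 0.53 × 0.0173225 = 0.00918093
  π_III·p_III = 0.15 × 0.0109832 = 0.00164748
  π_IV·p_IV = 0.18 × 0.00941362 = 0.00169445
Denominator: 0.0234128 + 0.00918093 + 0.00164748 + 0.00169445 = 0.0359356
So the posterior for Class III is 0.00164748 / 0.0359356 ≈ 0.0458.

0.0458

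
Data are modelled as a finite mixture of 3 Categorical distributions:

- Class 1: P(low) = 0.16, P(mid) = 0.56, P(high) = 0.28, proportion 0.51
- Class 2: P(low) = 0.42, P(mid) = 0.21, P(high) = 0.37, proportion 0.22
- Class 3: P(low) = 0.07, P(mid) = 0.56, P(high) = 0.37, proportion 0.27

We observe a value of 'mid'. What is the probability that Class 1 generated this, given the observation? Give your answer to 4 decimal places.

0.5913

By Bayes' theorem, P(k | x) = P(Z=k) f_k(x) / Σ_j P(Z=j) f_j(x).
Component likelihoods at x = 'mid':
  L_1 = P(mid | comp) = 0.56
  L_2 = P(mid | comp) = 0.21
  L_3 = P(mid | comp) = 0.56
Multiply by the mixture weights:
  P(Z=1)·L_1 = 0.51 × 0.56 = 0.2856
  P(Z=2)·L_2 = 0.22 × 0.21 = 0.0462
  P(Z=3)·L_3 = 0.27 × 0.56 = 0.1512
Normaliser: 0.2856 + 0.0462 + 0.1512 = 0.483
P(Class 1 | 'mid') ≈ 0.5913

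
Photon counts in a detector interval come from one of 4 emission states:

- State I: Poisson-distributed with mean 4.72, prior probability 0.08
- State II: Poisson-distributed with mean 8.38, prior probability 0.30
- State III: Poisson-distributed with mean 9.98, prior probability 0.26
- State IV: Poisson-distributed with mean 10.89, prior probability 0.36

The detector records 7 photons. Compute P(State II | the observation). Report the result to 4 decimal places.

By Bayes' theorem, P(k | x) = π_k f_k(x) / Σ_j π_j f_j(x).
Evaluate each component's likelihood at the observed value:
  p_I = 0.0923195
  p_II = 0.132096
  p_III = 0.0906201
  p_IV = 0.0671889
Prior × likelihood for each component:
  π_I·p_I = 0.08 × 0.0923195 = 0.00738556
  π_II·p_II = 0.30 × 0.132096 = 0.0396288
  π_III·p_III = 0.26 × 0.0906201 = 0.0235612
  π_IV·p_IV = 0.36 × 0.0671889 = 0.024188
Evidence: 0.00738556 + 0.0396288 + 0.0235612 + 0.024188 = 0.0947636
P(State II | x) ≈ 0.4182

0.4182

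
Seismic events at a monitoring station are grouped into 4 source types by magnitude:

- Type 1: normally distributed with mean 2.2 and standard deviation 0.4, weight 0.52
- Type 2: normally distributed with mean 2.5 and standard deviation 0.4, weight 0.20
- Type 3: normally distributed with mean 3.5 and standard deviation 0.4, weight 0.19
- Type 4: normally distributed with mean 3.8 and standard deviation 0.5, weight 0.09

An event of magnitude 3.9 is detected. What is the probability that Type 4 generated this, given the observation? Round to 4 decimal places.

0.3788

Apply Bayes' rule: the posterior for each component is proportional to its prior times its likelihood at x.
Normal densities:
  f_1 = (1/(0.4·√(2π)))·exp(−(3.9−2.2)²/(2·0.4²)) = 0.997356·exp(-9.03125) = 0.000119297
  f_2 = (1/(0.4·√(2π)))·exp(−(3.9−2.5)²/(2·0.4²)) = 0.997356·exp(-6.12500) = 0.00218171
  f_3 = (1/(0.4·√(2π)))·exp(−(3.9−3.5)²/(2·0.4²)) = 0.997356·exp(-0.50000) = 0.604927
  f_4 = (1/(0.5·√(2π)))·exp(−(3.9−3.8)²/(2·0.5²)) = 0.797885·exp(-0.02000) = 0.782085
Multiply by the mixture weights:
  w_1·f_1 = 0.52 × 0.000119297 = 6.20342e-05
  w_2·f_2 = 0.20 × 0.00218171 = 0.000436341
  w_3·f_3 = 0.19 × 0.604927 = 0.114936
  w_4·f_4 = 0.09 × 0.782085 = 0.0703877
Denominator: 6.20342e-05 + 0.000436341 + 0.114936 + 0.0703877 = 0.185822
Responsibility of Type 4: 0.0703877 / 0.185822 ≈ 0.3788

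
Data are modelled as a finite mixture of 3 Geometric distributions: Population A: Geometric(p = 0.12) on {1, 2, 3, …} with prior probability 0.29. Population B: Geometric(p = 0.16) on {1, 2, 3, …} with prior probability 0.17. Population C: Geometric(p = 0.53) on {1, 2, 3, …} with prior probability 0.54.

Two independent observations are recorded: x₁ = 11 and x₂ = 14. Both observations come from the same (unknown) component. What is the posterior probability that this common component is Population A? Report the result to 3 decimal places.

By Bayes' theorem, P(k | x) = π_k f_k(x) / Σ_j π_j f_j(x).
Since both observations come from the same component, the likelihood for component k is f_k(x₁)·f_k(x₂).
  p_A = [0.0334201] × [0.0227749] = 0.000761139
  p_B = [0.0279842] × [0.0165863] = 0.000464156
  p_C = [0.000278775] × [2.89433e-05] = 8.06868e-09
Prior × likelihood for each component:
  π_A·p_A = 0.29 × 0.000761139 = 0.00022073
  π_B·p_B = 0.17 × 0.000464156 = 7.89064e-05
  π_C·p_C = 0.54 × 8.06868e-09 = 4.35709e-09
Denominator: 0.00022073 + 7.89064e-05 + 4.35709e-09 = 0.000299641
So the posterior for Population A is 0.00022073 / 0.000299641 ≈ 0.737.

0.737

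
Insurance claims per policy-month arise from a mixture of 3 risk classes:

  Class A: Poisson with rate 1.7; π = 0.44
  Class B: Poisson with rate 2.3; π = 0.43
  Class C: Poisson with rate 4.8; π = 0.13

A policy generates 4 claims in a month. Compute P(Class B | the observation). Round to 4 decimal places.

The responsibility of component k is π_k f_k(x) divided by Σ_j π_j f_j(x).
Component likelihoods at x = 4 claims:
  L_A = e^(−1.7)·1.7^4/4! = 0.0635746
  L_B = e^(−2.3)·2.3^4/4! = 0.116902
  L_C = e^(−4.8)·4.8^4/4! = 0.182029
Weight by the priors:
  π_A·L_A = 0.44 × 0.0635746 = 0.0279728
  π_B·L_B = 0.43 × 0.116902 = 0.050268
  π_C·L_C = 0.13 × 0.182029 = 0.0236637
Sum: 0.0279728 + 0.050268 + 0.0236637 = 0.101905
So the posterior for Class B is 0.050268 / 0.101905 ≈ 0.4933.

0.4933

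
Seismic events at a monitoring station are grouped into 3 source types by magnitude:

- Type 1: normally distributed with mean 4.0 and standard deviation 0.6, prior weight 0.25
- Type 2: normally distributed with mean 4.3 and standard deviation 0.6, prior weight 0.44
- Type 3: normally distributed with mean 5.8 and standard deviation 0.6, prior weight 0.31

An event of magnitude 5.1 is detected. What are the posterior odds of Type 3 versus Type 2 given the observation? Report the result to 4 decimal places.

0.8677

Posterior odds = (π_i f_i(x)) / (π_j f_j(x)); the normalising sum cancels.
Evaluate each component's likelihood at the observed value:
  f_1 = (1/(0.6·√(2π)))·exp(−(5.1−4.0)²/(2·0.6²)) = 0.664904·exp(-1.68056) = 0.123852
  f_2 = (1/(0.6·√(2π)))·exp(−(5.1−4.3)²/(2·0.6²)) = 0.664904·exp(-0.88889) = 0.27335
  f_3 = (1/(0.6·√(2π)))·exp(−(5.1−5.8)²/(2·0.6²)) = 0.664904·exp(-0.68056) = 0.336664
0.104366 / 0.120274 ≈ 0.8677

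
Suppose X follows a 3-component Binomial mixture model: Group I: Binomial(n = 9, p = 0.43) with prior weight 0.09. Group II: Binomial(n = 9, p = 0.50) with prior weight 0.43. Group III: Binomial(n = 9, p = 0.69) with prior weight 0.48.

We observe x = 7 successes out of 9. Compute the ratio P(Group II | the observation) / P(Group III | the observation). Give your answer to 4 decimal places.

Since P(k|x) ∝ π_k f_k(x), the posterior odds are π_i f_i(x) / (π_j f_j(x)).
Evaluate each component's likelihood at the observed value:
  f_I = C(9,7)·0.43^7·0.57^2 = 36·0.00271819·0.3249 = 0.031793
  f_II = C(9,7)·0.50^7·0.50^2 = 36·0.0078125·0.25 = 0.0703125
  f_III = C(9,7)·0.69^7·0.31^2 = 36·0.0744635·0.0961 = 0.257614
0.0302344 / 0.123655 ≈ 0.2445

0.2445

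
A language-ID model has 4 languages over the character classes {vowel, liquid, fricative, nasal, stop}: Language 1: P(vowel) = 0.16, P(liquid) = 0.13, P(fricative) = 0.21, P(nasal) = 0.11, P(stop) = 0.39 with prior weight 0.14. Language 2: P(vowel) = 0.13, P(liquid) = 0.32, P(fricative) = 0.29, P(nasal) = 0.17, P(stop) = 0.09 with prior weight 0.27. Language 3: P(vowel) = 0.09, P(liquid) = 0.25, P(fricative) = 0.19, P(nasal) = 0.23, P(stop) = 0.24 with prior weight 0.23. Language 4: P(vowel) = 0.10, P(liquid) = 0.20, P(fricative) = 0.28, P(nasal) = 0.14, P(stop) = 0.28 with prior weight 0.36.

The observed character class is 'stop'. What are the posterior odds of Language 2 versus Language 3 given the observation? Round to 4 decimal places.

0.4402

The posterior odds equal the prior odds times the likelihood ratio: (π_i/π_j)·(f_i(x)/f_j(x)).
Evaluate each component's likelihood at the observed value:
  p_1 = P(stop | comp) = 0.39
  p_2 = P(stop | comp) = 0.09
  p_3 = P(stop | comp) = 0.24
  p_4 = P(stop | comp) = 0.28
Posterior odds = (π_2·p_2) / (π_3·p_3) = (0.27·0.09) / (0.23·0.24) = 0.0243 / 0.0552 ≈ 0.4402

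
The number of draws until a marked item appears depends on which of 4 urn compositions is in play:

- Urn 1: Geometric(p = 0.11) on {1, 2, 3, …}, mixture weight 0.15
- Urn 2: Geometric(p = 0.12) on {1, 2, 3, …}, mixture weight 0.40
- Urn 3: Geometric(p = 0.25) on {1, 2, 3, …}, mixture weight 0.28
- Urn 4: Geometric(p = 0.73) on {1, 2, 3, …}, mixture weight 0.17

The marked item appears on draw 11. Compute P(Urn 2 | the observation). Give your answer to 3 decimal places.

Apply Bayes' rule: the posterior for each component is proportional to its prior times its likelihood at x.
Geometric probabilities:
  p_1 = 0.11·(1−0.11)^10 = 0.11·0.311817 = 0.0342999
  p_2 = 0.12·(1−0.12)^10 = 0.12·0.278501 = 0.0334201
  p_3 = 0.25·(1−0.25)^10 = 0.25·0.0563135 = 0.0140784
  p_4 = 0.73·(1−0.73)^10 = 0.73·2.05891e-06 = 1.50301e-06
Weight by the priors:
  P(Z=1)·p_1 = 0.15 × 0.0342999 = 0.00514498
  P(Z=2)·p_2 = 0.40 × 0.0334201 = 0.013368
  P(Z=3)·p_3 = 0.28 × 0.0140784 = 0.00394195
  P(Z=4)·p_4 = 0.17 × 1.50301e-06 = 2.55511e-07
Denominator: 0.00514498 + 0.013368 + 0.00394195 + 2.55511e-07 = 0.0224552
P(Urn 2 | 11) ≈ 0.595

0.595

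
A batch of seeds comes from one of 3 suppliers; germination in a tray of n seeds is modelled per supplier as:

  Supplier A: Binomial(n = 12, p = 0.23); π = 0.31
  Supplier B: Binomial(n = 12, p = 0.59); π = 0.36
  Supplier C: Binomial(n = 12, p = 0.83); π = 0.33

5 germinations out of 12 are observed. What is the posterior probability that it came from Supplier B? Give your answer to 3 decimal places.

0.606

By Bayes' theorem, P(k | x) = π_k f_k(x) / Σ_j π_j f_j(x).
Binomial probabilities:
  p_A = C(12,5)·0.23^5·0.77^7 = 792·0.000643634·0.160485 = 0.0818087
  p_B = C(12,5)·0.59^5·0.41^7 = 792·0.0714924·0.00194754 = 0.110274
  p_C = C(12,5)·0.83^5·0.17^7 = 792·0.393904·4.10339e-06 = 0.00128014
Multiply by the mixture weights:
  π_A·p_A = 0.31 × 0.0818087 = 0.0253607
  π_B·p_B = 0.36 × 0.110274 = 0.0396986
  π_C·p_C = 0.33 × 0.00128014 = 0.000422447
Marginal: 0.0253607 + 0.0396986 + 0.000422447 = 0.0654817
Responsibility of Supplier B: 0.0396986 / 0.0654817 ≈ 0.606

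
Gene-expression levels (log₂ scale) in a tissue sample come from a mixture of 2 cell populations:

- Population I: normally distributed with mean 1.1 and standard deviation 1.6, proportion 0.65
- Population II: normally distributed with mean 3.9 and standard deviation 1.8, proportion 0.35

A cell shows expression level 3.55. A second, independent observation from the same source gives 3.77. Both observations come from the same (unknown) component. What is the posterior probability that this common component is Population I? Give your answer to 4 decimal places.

0.1560

Posterior ∝ prior × likelihood, so P(k | x) ∝ P(Z=k) f_k(x); normalise over all components.
Since both observations come from the same component, the likelihood for component k is f_k(x₁)·f_k(x₂).
  f_I = [(1/(1.6·√(2π)))·exp(−(3.55−1.1)²/(2·1.6²)) = 0.249339·exp(-1.17236) = 0.0772039] × [0.0619576] = 0.00478337
  f_II = [(1/(1.8·√(2π)))·exp(−(3.55−3.9)²/(2·1.8²)) = 0.221635·exp(-0.01890) = 0.217484] × [0.221057] = 0.0480765
Prior × likelihood for each component:
  P(Z=I)·f_I = 0.65 × 0.00478337 = 0.00310919
  P(Z=II)·f_II = 0.35 × 0.0480765 = 0.0168268
Marginal: 0.00310919 + 0.0168268 = 0.0199359
Responsibility of Population I: 0.00310919 / 0.0199359 ≈ 0.1560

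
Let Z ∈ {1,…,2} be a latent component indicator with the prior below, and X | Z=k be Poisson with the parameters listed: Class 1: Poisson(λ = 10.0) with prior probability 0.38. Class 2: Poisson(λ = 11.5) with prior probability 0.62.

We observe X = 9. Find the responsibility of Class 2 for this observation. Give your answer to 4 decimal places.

Apply Bayes' rule: the posterior for each component is proportional to its prior times its likelihood at x.
Component likelihoods at x = 9:
  p_1 = 0.12511
  p_2 = 0.0982044
Unnormalised posteriors:
  π_1·p_1 = 0.38 × 0.12511 = 0.0475418
  π_2·p_2 = 0.62 × 0.0982044 = 0.0608867
Marginal: 0.0475418 + 0.0608867 = 0.108429
So the posterior for Class 2 is 0.0608867 / 0.108429 ≈ 0.5615.

0.5615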